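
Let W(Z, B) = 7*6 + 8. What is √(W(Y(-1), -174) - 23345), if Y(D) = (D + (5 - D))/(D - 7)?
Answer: I*√23295 ≈ 152.63*I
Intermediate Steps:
Y(D) = 5/(-7 + D)
W(Z, B) = 50 (W(Z, B) = 42 + 8 = 50)
√(W(Y(-1), -174) - 23345) = √(50 - 23345) = √(-23295) = I*√23295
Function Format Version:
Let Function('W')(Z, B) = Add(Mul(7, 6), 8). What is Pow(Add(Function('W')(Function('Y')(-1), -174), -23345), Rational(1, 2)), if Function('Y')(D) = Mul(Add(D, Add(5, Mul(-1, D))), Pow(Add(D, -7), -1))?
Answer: Mul(I, Pow(23295, Rational(1, 2))) ≈ Mul(152.63, I)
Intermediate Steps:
Function('Y')(D) = Mul(5, Pow(Add(-7, D), -1))
Function('W')(Z, B) = 50 (Function('W')(Z, B) = Add(42, 8) = 50)
Pow(Add(Function('W')(Function('Y')(-1), -174), -23345), Rational(1, 2)) = Pow(Add(50, -23345), Rational(1, 2)) = Pow(-23295, Rational(1, 2)) = Mul(I, Pow(23295, Rational(1, 2)))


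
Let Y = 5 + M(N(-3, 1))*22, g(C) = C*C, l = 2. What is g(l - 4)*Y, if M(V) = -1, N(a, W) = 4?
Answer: -68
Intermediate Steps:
g(C) = C²
Y = -17 (Y = 5 - 1*22 = 5 - 22 = -17)
g(l - 4)*Y = (2 - 4)²*(-17) = (-2)²*(-17) = 4*(-17) = -68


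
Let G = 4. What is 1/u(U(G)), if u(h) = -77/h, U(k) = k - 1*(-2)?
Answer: -6/77 ≈ -0.077922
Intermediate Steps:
U(k) = 2 + k (U(k) = k + 2 = 2 + k)
1/u(U(G)) = 1/(-77/(2 + 4)) = 1/(-77/6) = -6/77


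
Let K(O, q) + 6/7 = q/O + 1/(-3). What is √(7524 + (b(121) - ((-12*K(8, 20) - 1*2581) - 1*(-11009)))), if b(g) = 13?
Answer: I*√42889/7 ≈ 29.585*I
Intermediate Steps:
K(O, q) = -25/21 + q/O (K(O, q) = -6/7 + (q/O + 1/(-3)) = -6/7 + (q/O + 1*(-⅓)) = -6/7 + (q/O - ⅓) = -6/7 + (-⅓ + q/O) = -25/21 + q/O)
√(7524 + (b(121) - ((-12*K(8, 20) - 1*2581) - 1*(-11009)))) = √(7524 + (13 - ((-12*(-25/21 + 20/8) - 1*2581) - 1*(-11009)))) = √(7524 + (13 - ((-12*(-25/21 + 20*(⅛)) - 2581) + 11009))) = √(7524 + (13 - ((-12*(-25/21 + 5/2) - 2581) + 11009))) = √(7524 + (13 - ((-12*55/42 - 2581) + 11009))) = √(7524 + (13 - ((-110/7 - 2581) + 11009))) = √(7524 + (13 - (-18177/7 + 11009))) = √(7524 + (13 - 1*58886/7)) = √(7524 + (13 - 58886/7)) = √(7524 - 58795/7) = √(-6127/7) = I*√42889/7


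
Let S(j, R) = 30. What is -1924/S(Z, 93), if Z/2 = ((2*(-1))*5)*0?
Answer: -962/15 ≈ -64.133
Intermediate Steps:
Z = 0 (Z = 2*(((2*(-1))*5)*0) = 2*(-2*5*0) = 2*(-10*0) = 2*0 = 0)
-1924/S(Z, 93) = -1924/30 = -1924*1/30 = -962/15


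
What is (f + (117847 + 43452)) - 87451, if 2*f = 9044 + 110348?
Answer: 133544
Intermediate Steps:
f = 59696 (f = (9044 + 110348)/2 = (1/2)*119392 = 59696)
(f + (117847 + 43452)) - 87451 = (59696 + (117847 + 43452)) - 87451 = (59696 + 161299) - 87451 = 220995 - 87451 = 133544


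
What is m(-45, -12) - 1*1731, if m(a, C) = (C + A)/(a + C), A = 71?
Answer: -98726/57 ≈ -1732.0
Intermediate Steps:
m(a, C) = (71 + C)/(C + a) (m(a, C) = (C + 71)/(a + C) = (71 + C)/(C + a))
m(-45, -12) - 1*1731 = (71 - 12)/(-12 - 45) - 1*1731 = 59/(-57) - 1731 = -1/57*59 - 1731 = -59/57 - 1731 = -98726/57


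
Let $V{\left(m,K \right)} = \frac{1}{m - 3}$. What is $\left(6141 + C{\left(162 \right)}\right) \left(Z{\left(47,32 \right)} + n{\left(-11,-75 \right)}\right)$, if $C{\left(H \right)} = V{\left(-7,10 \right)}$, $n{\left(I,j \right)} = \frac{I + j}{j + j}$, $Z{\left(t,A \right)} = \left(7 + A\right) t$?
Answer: $\frac{4222421431}{375} \approx 1.126 \cdot 10^{7}$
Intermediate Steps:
$Z{\left(t,A \right)} = t \left(7 + A\right)$
$n{\left(I,j \right)} = \frac{I + j}{2 j}$
$V{\left(m,K \right)} = \frac{1}{-3 + m}$
$C{\left(H \right)} = - \frac{1}{10}$ ($C{\left(H \right)} = \frac{1}{-3 - 7} = \frac{1}{-10} = - \frac{1}{10}$)
$\left(6141 + C{\left(162 \right)}\right) \left(Z{\left(47,32 \right)} + n{\left(-11,-75 \right)}\right) = \left(6141 - \frac{1}{10}\right) \left(47 \left(7 + 32\right) + \frac{-11 - 75}{2 \left(-75\right)}\right) = \frac{61409 \left(47 \cdot 39 + \frac{1}{2} \left(- \frac{1}{75}\right) \left(-86\right)\right)}{10} = \frac{61409 \left(1833 + \frac{43}{75}\right)}{10} = \frac{61409}{10} \cdot \frac{137518}{75} = \frac{4222421431}{375}$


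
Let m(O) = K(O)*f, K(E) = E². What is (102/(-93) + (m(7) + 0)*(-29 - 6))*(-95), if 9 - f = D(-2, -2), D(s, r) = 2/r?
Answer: 50509980/31 ≈ 1.6294e+6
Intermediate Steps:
f = 10 (f = 9 - 2/(-2) = 9 - 2*(-1)/2 = 9 - 1*(-1) = 9 + 1 = 10)
m(O) = 10*O² (m(O) = O²*10 = 10*O²)
(102/(-93) + (m(7) + 0)*(-29 - 6))*(-95) = (102/(-93) + (10*7² + 0)*(-29 - 6))*(-95) = (102*(-1/93) + (10*49 + 0)*(-35))*(-95) = (-34/31 + (490 + 0)*(-35))*(-95) = (-34/31 + 490*(-35))*(-95) = (-34/31 - 17150)*(-95) = -531684/31*(-95) = 50509980/31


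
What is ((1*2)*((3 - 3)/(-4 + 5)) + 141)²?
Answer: 19881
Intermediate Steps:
((1*2)*((3 - 3)/(-4 + 5)) + 141)² = (2*(0/1) + 141)² = (2*(0*1) + 141)² = (2*0 + 141)² = (0 + 141)² = 141² = 19881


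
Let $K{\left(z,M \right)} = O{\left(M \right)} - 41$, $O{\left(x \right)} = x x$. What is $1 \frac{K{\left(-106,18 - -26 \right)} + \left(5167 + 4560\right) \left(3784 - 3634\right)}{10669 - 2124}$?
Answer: $\frac{292189}{1709} \approx 170.97$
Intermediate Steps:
$O{\left(x \right)} = x^{2}$
$K{\left(z,M \right)} = -41 + M^{2}$ ($K{\left(z,M \right)} = M^{2} - 41 = -41 + M^{2}$)
$1 \frac{K{\left(-106,18 - -26 \right)} + \left(5167 + 4560\right) \left(3784 - 3634\right)}{10669 - 2124} = 1 \frac{\left(-41 + \left(18 - -26\right)^{2}\right) + \left(5167 + 4560\right) \left(3784 - 3634\right)}{10669 - 2124} = 1 \frac{\left(-41 + \left(18 + 26\right)^{2}\right) + 9727 \cdot 150}{8545} = 1 \left(\left(-41 + 44^{2}\right) + 1459050\right) \frac{1}{8545} = 1 \left(\left(-41 + 1936\right) + 1459050\right) \frac{1}{8545} = 1 \left(1895 + 1459050\right) \frac{1}{8545} = 1 \cdot 1460945 \cdot \frac{1}{8545} = 1 \cdot \frac{292189}{1709} = \frac{292189}{1709}$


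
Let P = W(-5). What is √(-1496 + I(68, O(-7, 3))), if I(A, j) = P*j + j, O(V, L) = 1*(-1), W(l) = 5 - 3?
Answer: I*√1499 ≈ 38.717*I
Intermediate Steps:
W(l) = 2
P = 2
O(V, L) = -1
I(A, j) = 3*j (I(A, j) = 2*j + j = 3*j)
√(-1496 + I(68, O(-7, 3))) = √(-1496 + 3*(-1)) = √(-1496 - 3) = √(-1499) = I*√1499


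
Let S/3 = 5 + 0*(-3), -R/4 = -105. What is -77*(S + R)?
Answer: -33495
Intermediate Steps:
R = 420 (R = -4*(-105) = 420)
S = 15 (S = 3*(5 + 0*(-3)) = 3*(5 + 0) = 3*5 = 15)
-77*(S + R) = -77*(15 + 420) = -77*435 = -33495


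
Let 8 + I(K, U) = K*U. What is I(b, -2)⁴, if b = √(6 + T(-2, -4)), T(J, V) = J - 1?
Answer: 8848 + 4864*√3 ≈ 17273.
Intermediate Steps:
T(J, V) = -1 + J
b = √3 (b = √(6 + (-1 - 2)) = √(6 - 3) = √3 ≈ 1.7320)
I(K, U) = -8 + K*U
I(b, -2)⁴ = (-8 + √3*(-2))⁴ = (-8 - 2*√3)⁴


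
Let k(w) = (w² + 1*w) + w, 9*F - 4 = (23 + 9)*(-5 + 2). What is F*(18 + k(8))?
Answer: -9016/9 ≈ -1001.8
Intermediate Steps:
F = -92/9 (F = 4/9 + ((23 + 9)*(-5 + 2))/9 = 4/9 + (32*(-3))/9 = 4/9 + (⅑)*(-96) = 4/9 - 32/3 = -92/9 ≈ -10.222)
k(w) = w² + 2*w (k(w) = (w² + w) + w = (w + w²) + w = w² + 2*w)
F*(18 + k(8)) = -92*(18 + 8*(2 + 8))/9 = -92*(18 + 8*10)/9 = -92*(18 + 80)/9 = -92/9*98 = -9016/9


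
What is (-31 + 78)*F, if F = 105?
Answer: 4935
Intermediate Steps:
(-31 + 78)*F = (-31 + 78)*105 = 47*105 = 4935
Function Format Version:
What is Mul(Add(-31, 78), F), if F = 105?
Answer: 4935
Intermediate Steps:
Mul(Add(-31, 78), F) = Mul(Add(-31, 78), 105) = Mul(47, 105) = 4935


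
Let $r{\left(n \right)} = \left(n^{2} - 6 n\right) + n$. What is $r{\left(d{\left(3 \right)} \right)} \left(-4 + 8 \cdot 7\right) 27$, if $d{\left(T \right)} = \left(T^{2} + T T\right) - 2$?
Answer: $247104$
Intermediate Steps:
$d{\left(T \right)} = -2 + 2 T^{2}$ ($d{\left(T \right)} = \left(T^{2} + T^{2}\right) - 2 = 2 T^{2} - 2 = -2 + 2 T^{2}$)
$r{\left(n \right)} = n^{2} - 5 n$
$r{\left(d{\left(3 \right)} \right)} \left(-4 + 8 \cdot 7\right) 27 = \left(-2 + 2 \cdot 3^{2}\right) \left(-5 - \left(2 - 2 \cdot 3^{2}\right)\right) \left(-4 + 8 \cdot 7\right) 27 = \left(-2 + 2 \cdot 9\right) \left(-5 + \left(-2 + 2 \cdot 9\right)\right) \left(-4 + 56\right) 27 = \left(-2 + 18\right) \left(-5 + \left(-2 + 18\right)\right) 52 \cdot 27 = 16 \left(-5 + 16\right) 52 \cdot 27 = 16 \cdot 11 \cdot 52 \cdot 27 = 176 \cdot 52 \cdot 27 = 9152 \cdot 27 = 247104$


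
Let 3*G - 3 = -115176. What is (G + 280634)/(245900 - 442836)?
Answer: -242243/196936 ≈ -1.2301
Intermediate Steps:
G = -38391 (G = 1 + (⅓)*(-115176) = 1 - 38392 = -38391)
(G + 280634)/(245900 - 442836) = (-38391 + 280634)/(245900 - 442836) = 242243/(-196936) = 242243*(-1/196936) = -242243/196936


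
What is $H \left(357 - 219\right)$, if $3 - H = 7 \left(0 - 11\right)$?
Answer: $11040$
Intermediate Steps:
$H = 80$ ($H = 3 - 7 \left(0 - 11\right) = 3 - 7 \left(-11\right) = 3 - -77 = 3 + 77 = 80$)
$H \left(357 - 219\right) = 80 \left(357 - 219\right) = 80 \cdot 138 = 11040$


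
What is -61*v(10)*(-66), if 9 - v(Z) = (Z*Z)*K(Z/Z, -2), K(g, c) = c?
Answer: 841434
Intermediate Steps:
v(Z) = 9 + 2*Z² (v(Z) = 9 - Z*Z*(-2) = 9 - Z²*(-2) = 9 - (-2)*Z² = 9 + 2*Z²)
-61*v(10)*(-66) = -61*(9 + 2*10²)*(-66) = -61*(9 + 2*100)*(-66) = -61*(9 + 200)*(-66) = -61*209*(-66) = -12749*(-66) = 841434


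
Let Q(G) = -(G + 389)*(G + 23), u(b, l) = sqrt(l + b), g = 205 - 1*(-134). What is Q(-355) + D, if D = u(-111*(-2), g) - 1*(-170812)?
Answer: 182100 + sqrt(561) ≈ 1.8212e+5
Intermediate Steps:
g = 339 (g = 205 + 134 = 339)
u(b, l) = sqrt(b + l)
Q(G) = -(23 + G)*(389 + G) (Q(G) = -(389 + G)*(23 + G) = -(23 + G)*(389 + G))
D = 170812 + sqrt(561) (D = sqrt(-111*(-2) + 339) - 1*(-170812) = sqrt(222 + 339) + 170812 = sqrt(561) + 170812 = 170812 + sqrt(561) ≈ 1.7084e+5)
Q(-355) + D = (-8947 - 1*(-355)**2 - 412*(-355)) + (170812 + sqrt(561)) = (-8947 - 1*126025 + 146260) + (170812 + sqrt(561)) = (-8947 - 126025 + 146260) + (170812 + sqrt(561)) = 11288 + (170812 + sqrt(561)) = 182100 + sqrt(561)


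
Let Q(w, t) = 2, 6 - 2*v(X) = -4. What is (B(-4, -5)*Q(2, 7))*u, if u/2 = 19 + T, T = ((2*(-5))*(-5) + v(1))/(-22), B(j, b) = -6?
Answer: -396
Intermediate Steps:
v(X) = 5 (v(X) = 3 - ½*(-4) = 3 + 2 = 5)
T = -5/2 (T = ((2*(-5))*(-5) + 5)/(-22) = (-10*(-5) + 5)*(-1/22) = (50 + 5)*(-1/22) = 55*(-1/22) = -5/2 ≈ -2.5000)
u = 33 (u = 2*(19 - 5/2) = 2*(33/2) = 33)
(B(-4, -5)*Q(2, 7))*u = -6*2*33 = -12*33 = -396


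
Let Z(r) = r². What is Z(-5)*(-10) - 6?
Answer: -256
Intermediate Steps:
Z(-5)*(-10) - 6 = (-5)²*(-10) - 6 = 25*(-10) - 6 = -250 - 6 = -256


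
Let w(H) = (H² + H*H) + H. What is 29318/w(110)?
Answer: 14659/12155 ≈ 1.2060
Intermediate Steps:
w(H) = H + 2*H² (w(H) = (H² + H²) + H = 2*H² + H = H + 2*H²)
29318/w(110) = 29318/((110*(1 + 2*110))) = 29318/((110*(1 + 220))) = 29318/((110*221)) = 29318/24310 = 29318*(1/24310) = 14659/12155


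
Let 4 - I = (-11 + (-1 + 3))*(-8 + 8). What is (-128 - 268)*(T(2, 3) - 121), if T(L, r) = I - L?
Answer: 47124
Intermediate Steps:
I = 4 (I = 4 - (-11 + (-1 + 3))*(-8 + 8) = 4 - (-11 + 2)*0 = 4 - (-9)*0 = 4 - 1*0 = 4 + 0 = 4)
T(L, r) = 4 - L
(-128 - 268)*(T(2, 3) - 121) = (-128 - 268)*((4 - 1*2) - 121) = -396*((4 - 2) - 121) = -396*(2 - 121) = -396*(-119) = 47124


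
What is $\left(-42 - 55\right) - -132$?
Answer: $35$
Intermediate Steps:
$\left(-42 - 55\right) - -132 = \left(-42 - 55\right) + 132 = -97 + 132 = 35$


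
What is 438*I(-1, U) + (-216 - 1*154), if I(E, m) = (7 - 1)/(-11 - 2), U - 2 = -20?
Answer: -7438/13 ≈ -572.15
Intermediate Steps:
U = -18 (U = 2 - 20 = -18)
I(E, m) = -6/13 (I(E, m) = 6/(-13) = 6*(-1/13) = -6/13)
438*I(-1, U) + (-216 - 1*154) = 438*(-6/13) + (-216 - 1*154) = -2628/13 + (-216 - 154) = -2628/13 - 370 = -7438/13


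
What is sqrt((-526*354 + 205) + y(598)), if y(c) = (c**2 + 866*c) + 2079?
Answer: 4*sqrt(43222) ≈ 831.60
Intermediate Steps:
y(c) = 2079 + c**2 + 866*c
sqrt((-526*354 + 205) + y(598)) = sqrt((-526*354 + 205) + (2079 + 598**2 + 866*598)) = sqrt((-186204 + 205) + (2079 + 357604 + 517868)) = sqrt(-185999 + 877551) = sqrt(691552) = 4*sqrt(43222)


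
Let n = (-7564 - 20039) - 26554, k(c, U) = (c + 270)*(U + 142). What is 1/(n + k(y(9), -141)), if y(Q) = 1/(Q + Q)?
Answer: -18/969965 ≈ -1.8557e-5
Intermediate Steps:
y(Q) = 1/(2*Q)
k(c, U) = (142 + U)*(270 + c) (k(c, U) = (270 + c)*(142 + U) = (142 + U)*(270 + c))
n = -54157 (n = -27603 - 26554 = -54157)
1/(n + k(y(9), -141)) = 1/(-54157 + (38340 + 142*((½)/9) + 270*(-141) - 141/(2*9))) = 1/(-54157 + (38340 + 142*((½)*(⅑)) - 38070 - 141/(2*9))) = 1/(-54157 + (38340 + 142*(1/18) - 38070 - 141*1/18)) = 1/(-54157 + (38340 + 71/9 - 38070 - 47/6)) = 1/(-54157 + 4861/18) = 1/(-969965/18) = -18/969965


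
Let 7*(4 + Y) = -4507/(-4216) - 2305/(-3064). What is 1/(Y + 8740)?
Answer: 2825774/24686696893 ≈ 0.00011447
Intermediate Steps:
Y = -10567867/2825774 (Y = -4 + (-4507/(-4216) - 2305/(-3064))/7 = -4 + (-4507*(-1/4216) - 2305*(-1/3064))/7 = -4 + (4507/4216 + 2305/3064)/7 = -4 + (⅐)*(735229/403682) = -4 + 735229/2825774 = -10567867/2825774 ≈ -3.7398)
1/(Y + 8740) = 1/(-10567867/2825774 + 8740) = 1/(24686696893/2825774) = 2825774/24686696893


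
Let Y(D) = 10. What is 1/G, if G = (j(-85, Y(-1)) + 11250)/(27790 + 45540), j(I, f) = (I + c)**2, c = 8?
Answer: 73330/17179 ≈ 4.2686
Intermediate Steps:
j(I, f) = (8 + I)**2 (j(I, f) = (I + 8)**2 = (8 + I)**2)
G = 17179/73330 (G = ((8 - 85)**2 + 11250)/(27790 + 45540) = ((-77)**2 + 11250)/73330 = (5929 + 11250)*(1/73330) = 17179*(1/73330) = 17179/73330 ≈ 0.23427)
1/G = 1/(17179/73330) = 73330/17179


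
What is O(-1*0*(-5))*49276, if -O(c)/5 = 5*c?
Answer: 0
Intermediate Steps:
O(c) = -25*c
O(-1*0*(-5))*49276 = -25*(-1*0)*(-5)*49276 = -0*(-5)*49276 = -25*0*49276 = 0*49276 = 0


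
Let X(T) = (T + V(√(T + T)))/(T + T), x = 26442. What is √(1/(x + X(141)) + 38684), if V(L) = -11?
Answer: 11*√4444142487390203/3728387 ≈ 196.68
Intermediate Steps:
X(T) = (-11 + T)/(2*T) (X(T) = (T - 11)/(T + T) = (-11 + T)/((2*T)) = (-11 + T)*(1/(2*T)) = (-11 + T)/(2*T))
√(1/(x + X(141)) + 38684) = √(1/(26442 + (½)*(-11 + 141)/141) + 38684) = √(1/(26442 + (½)*(1/141)*130) + 38684) = √(1/(26442 + 65/141) + 38684) = √(1/(3728387/141) + 38684) = √(141/3728387 + 38684) = √(144228922849/3728387) = 11*√4444142487390203/3728387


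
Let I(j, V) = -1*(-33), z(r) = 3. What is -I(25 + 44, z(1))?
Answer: -33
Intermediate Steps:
I(j, V) = 33
-I(25 + 44, z(1)) = -1*33 = -33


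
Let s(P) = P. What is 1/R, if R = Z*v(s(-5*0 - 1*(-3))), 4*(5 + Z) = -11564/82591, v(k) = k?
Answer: -82591/1247538 ≈ -0.066203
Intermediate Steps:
Z = -415846/82591 (Z = -5 + (-11564/82591)/4 = -5 + (-11564*1/82591)/4 = -5 + (¼)*(-11564/82591) = -5 - 2891/82591 = -415846/82591 ≈ -5.0350)
R = -1247538/82591 (R = -415846*(-5*0 - 1*(-3))/82591 = -415846*(0 + 3)/82591 = -415846/82591*3 = -1247538/82591 ≈ -15.105)
1/R = 1/(-1247538/82591) = -82591/1247538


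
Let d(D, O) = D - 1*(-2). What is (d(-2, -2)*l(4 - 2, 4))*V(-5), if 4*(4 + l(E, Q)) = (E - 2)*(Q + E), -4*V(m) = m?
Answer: 0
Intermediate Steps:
d(D, O) = 2 + D (d(D, O) = D + 2 = 2 + D)
V(m) = -m/4
l(E, Q) = -4 + (-2 + E)*(E + Q)/4 (l(E, Q) = -4 + ((E - 2)*(Q + E))/4 = -4 + ((-2 + E)*(E + Q))/4 = -4 + (-2 + E)*(E + Q)/4)
(d(-2, -2)*l(4 - 2, 4))*V(-5) = ((2 - 2)*(-4 - (4 - 2)/2 - 1/2*4 + (4 - 2)**2/4 + (1/4)*(4 - 2)*4))*(-1/4*(-5)) = (0*(-4 - 1/2*2 - 2 + (1/4)*2**2 + (1/4)*2*4))*(5/4) = (0*(-4 - 1 - 2 + (1/4)*4 + 2))*(5/4) = (0*(-4 - 1 - 2 + 1 + 2))*(5/4) = (0*(-4))*(5/4) = 0*(5/4) = 0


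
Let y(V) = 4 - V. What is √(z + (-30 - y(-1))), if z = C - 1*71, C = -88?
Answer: I*√194 ≈ 13.928*I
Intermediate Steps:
z = -159 (z = -88 - 1*71 = -88 - 71 = -159)
√(z + (-30 - y(-1))) = √(-159 + (-30 - (4 - 1*(-1)))) = √(-159 + (-30 - (4 + 1))) = √(-159 + (-30 - 1*5)) = √(-159 + (-30 - 5)) = √(-159 - 35) = √(-194) = I*√194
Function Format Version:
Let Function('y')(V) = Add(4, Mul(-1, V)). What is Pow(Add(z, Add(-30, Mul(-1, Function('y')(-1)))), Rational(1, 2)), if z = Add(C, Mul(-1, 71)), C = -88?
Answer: Mul(I, Pow(194, Rational(1, 2))) ≈ Mul(13.928, I)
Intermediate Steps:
z = -159 (z = Add(-88, Mul(-1, 71)) = Add(-88, -71) = -159)
Pow(Add(z, Add(-30, Mul(-1, Function('y')(-1)))), Rational(1, 2)) = Pow(Add(-159, Add(-30, Mul(-1, Add(4, Mul(-1, -1))))), Rational(1, 2)) = Pow(Add(-159, Add(-30, Mul(-1, Add(4, 1)))), Rational(1, 2)) = Pow(Add(-159, Add(-30, Mul(-1, 5))), Rational(1, 2)) = Pow(Add(-159, Add(-30, -5)), Rational(1, 2)) = Pow(Add(-159, -35), Rational(1, 2)) = Pow(-194, Rational(1, 2)) = Mul(I, Pow(194, Rational(1, 2)))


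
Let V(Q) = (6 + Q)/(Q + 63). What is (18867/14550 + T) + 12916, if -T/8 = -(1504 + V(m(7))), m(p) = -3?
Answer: 121006029/4850 ≈ 24950.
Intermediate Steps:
V(Q) = (6 + Q)/(63 + Q)
T = 60162/5 (T = -(-8)*(1504 + (6 - 3)/(63 - 3)) = -(-8)*(1504 + 3/60) = -(-8)*(1504 + (1/60)*3) = -(-8)*(1504 + 1/20) = -(-8)*30081/20 = -8*(-30081/20) = 60162/5 ≈ 12032.)
(18867/14550 + T) + 12916 = (18867/14550 + 60162/5) + 12916 = (18867*(1/14550) + 60162/5) + 12916 = (6289/4850 + 60162/5) + 12916 = 58363429/4850 + 12916 = 121006029/4850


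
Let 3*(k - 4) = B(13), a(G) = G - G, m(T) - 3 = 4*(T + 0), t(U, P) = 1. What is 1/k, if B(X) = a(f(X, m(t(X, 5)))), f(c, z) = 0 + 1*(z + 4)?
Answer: 1/4 ≈ 0.25000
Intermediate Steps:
m(T) = 3 + 4*T (m(T) = 3 + 4*(T + 0) = 3 + 4*T)
f(c, z) = 4 + z (f(c, z) = 0 + 1*(4 + z) = 0 + (4 + z) = 4 + z)
a(G) = 0
B(X) = 0
k = 4 (k = 4 + (1/3)*0 = 4 + 0 = 4)
1/k = 1/4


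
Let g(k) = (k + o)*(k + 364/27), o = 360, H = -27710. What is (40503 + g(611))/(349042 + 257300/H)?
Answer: 12099302713/6528395151 ≈ 1.8533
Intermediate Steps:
g(k) = (360 + k)*(364/27 + k) (g(k) = (k + 360)*(k + 364/27) = (360 + k)*(k + 364*(1/27)) = (360 + k)*(k + 364/27) = (360 + k)*(364/27 + k))
(40503 + g(611))/(349042 + 257300/H) = (40503 + (14560/3 + 611² + (10084/27)*611))/(349042 + 257300/(-27710)) = (40503 + (14560/3 + 373321 + 6161324/27))/(349042 + 257300*(-1/27710)) = (40503 + 16372031/27)/(349042 - 25730/2771) = 17465612/(27*(967169652/2771)) = (17465612/27)*(2771/967169652) = 12099302713/6528395151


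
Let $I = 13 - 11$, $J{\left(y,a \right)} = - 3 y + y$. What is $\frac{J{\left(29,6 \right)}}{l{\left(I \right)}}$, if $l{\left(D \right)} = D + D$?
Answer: $- \frac{29}{2} \approx -14.5$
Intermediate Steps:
$J{\left(y,a \right)} = - 2 y$
$I = 2$
$l{\left(D \right)} = 2 D$
$\frac{J{\left(29,6 \right)}}{l{\left(I \right)}} = \frac{\left(-2\right) 29}{2 \cdot 2} = - \frac{58}{4} = \left(-58\right) \frac{1}{4} = - \frac{29}{2}$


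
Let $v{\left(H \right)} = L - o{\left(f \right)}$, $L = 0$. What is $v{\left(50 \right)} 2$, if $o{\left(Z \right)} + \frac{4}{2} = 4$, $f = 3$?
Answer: $-4$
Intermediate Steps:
$o{\left(Z \right)} = 2$ ($o{\left(Z \right)} = -2 + 4 = 2$)
$v{\left(H \right)} = -2$ ($v{\left(H \right)} = 0 - 2 = -2$)
$v{\left(50 \right)} 2 = \left(-2\right) 2 = -4$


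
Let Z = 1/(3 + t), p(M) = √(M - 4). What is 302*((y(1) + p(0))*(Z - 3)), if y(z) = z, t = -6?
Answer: -3020/3 - 6040*I/3 ≈ -1006.7 - 2013.3*I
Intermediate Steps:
p(M) = √(-4 + M)
Z = -⅓ (Z = 1/(3 - 6) = 1/(-3) = -⅓ ≈ -0.33333)
302*((y(1) + p(0))*(Z - 3)) = 302*((1 + √(-4 + 0))*(-⅓ - 3)) = 302*((1 + √(-4))*(-10/3)) = 302*((1 + 2*I)*(-10/3)) = 302*(-10/3 - 20*I/3) = -3020/3 - 6040*I/3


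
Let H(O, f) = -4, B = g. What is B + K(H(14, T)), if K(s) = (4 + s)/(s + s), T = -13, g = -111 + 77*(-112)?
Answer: -8735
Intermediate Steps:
g = -8735 (g = -111 - 8624 = -8735)
B = -8735
K(s) = (4 + s)/(2*s) (K(s) = (4 + s)/((2*s)) = (4 + s)*(1/(2*s)) = (4 + s)/(2*s))
B + K(H(14, T)) = -8735 + (½)*(4 - 4)/(-4) = -8735 + (½)*(-¼)*0 = -8735 + 0 = -8735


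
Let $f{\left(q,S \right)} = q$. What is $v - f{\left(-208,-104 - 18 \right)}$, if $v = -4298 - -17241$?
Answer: $13151$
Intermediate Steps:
$v = 12943$ ($v = -4298 + 17241 = 12943$)
$v - f{\left(-208,-104 - 18 \right)} = 12943 - -208 = 12943 + 208 = 13151$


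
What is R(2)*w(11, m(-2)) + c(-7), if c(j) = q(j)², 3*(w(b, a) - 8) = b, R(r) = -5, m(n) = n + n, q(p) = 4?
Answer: -127/3 ≈ -42.333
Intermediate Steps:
m(n) = 2*n
w(b, a) = 8 + b/3
c(j) = 16 (c(j) = 4² = 16)
R(2)*w(11, m(-2)) + c(-7) = -5*(8 + (⅓)*11) + 16 = -5*(8 + 11/3) + 16 = -5*35/3 + 16 = -175/3 + 16 = -127/3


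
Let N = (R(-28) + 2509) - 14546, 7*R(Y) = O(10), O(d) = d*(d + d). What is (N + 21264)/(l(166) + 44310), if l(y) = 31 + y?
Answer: 64789/311549 ≈ 0.20796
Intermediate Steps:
O(d) = 2*d² (O(d) = d*(2*d) = 2*d²)
R(Y) = 200/7 (R(Y) = (2*10²)/7 = (2*100)/7 = (⅐)*200 = 200/7)
N = -84059/7 (N = (200/7 + 2509) - 14546 = 17763/7 - 14546 = -84059/7 ≈ -12008.)
(N + 21264)/(l(166) + 44310) = (-84059/7 + 21264)/((31 + 166) + 44310) = 64789/(7*(197 + 44310)) = (64789/7)/44507 = (64789/7)*(1/44507) = 64789/311549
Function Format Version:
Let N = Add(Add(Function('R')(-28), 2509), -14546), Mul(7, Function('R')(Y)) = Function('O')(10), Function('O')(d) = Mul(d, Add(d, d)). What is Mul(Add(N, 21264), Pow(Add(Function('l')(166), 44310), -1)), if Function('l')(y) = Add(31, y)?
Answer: Rational(64789, 311549) ≈ 0.20796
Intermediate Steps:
Function('O')(d) = Mul(2, Pow(d, 2)) (Function('O')(d) = Mul(d, Mul(2, d)) = Mul(2, Pow(d, 2)))
Function('R')(Y) = Rational(200, 7) (Function('R')(Y) = Mul(Rational(1, 7), Mul(2, Pow(10, 2))) = Mul(Rational(1, 7), Mul(2, 100)) = Mul(Rational(1, 7), 200) = Rational(200, 7))
N = Rational(-84059, 7) (N = Add(Add(Rational(200, 7), 2509), -14546) = Add(Rational(17763, 7), -14546) = Rational(-84059, 7) ≈ -12008.)
Mul(Add(N, 21264), Pow(Add(Function('l')(166), 44310), -1)) = Mul(Add(Rational(-84059, 7), 21264), Pow(Add(Add(31, 166), 44310), -1)) = Mul(Rational(64789, 7), Pow(Add(197, 44310), -1)) = Mul(Rational(64789, 7), Pow(44507, -1)) = Mul(Rational(64789, 7), Rational(1, 44507)) = Rational(64789, 311549)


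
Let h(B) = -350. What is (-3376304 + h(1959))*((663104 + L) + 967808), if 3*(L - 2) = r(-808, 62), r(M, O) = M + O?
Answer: -16518577861384/3 ≈ -5.5062e+12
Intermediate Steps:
L = -740/3 (L = 2 + (-808 + 62)/3 = 2 + (1/3)*(-746) = 2 - 746/3 = -740/3 ≈ -246.67)
(-3376304 + h(1959))*((663104 + L) + 967808) = (-3376304 - 350)*((663104 - 740/3) + 967808) = -3376654*(1988572/3 + 967808) = -3376654*4891996/3 = -16518577861384/3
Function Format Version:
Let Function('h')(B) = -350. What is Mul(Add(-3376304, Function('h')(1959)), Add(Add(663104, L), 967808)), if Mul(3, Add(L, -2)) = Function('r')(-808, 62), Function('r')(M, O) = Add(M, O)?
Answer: Rational(-16518577861384, 3) ≈ -5.5062e+12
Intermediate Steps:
L = Rational(-740, 3) (L = Add(2, Mul(Rational(1, 3), Add(-808, 62))) = Add(2, Mul(Rational(1, 3), -746)) = Add(2, Rational(-746, 3)) = Rational(-740, 3) ≈ -246.67)
Mul(Add(-3376304, Function('h')(1959)), Add(Add(663104, L), 967808)) = Mul(Add(-3376304, -350), Add(Add(663104, Rational(-740, 3)), 967808)) = Mul(-3376654, Add(Rational(1988572, 3), 967808)) = Mul(-3376654, Rational(4891996, 3)) = Rational(-16518577861384, 3)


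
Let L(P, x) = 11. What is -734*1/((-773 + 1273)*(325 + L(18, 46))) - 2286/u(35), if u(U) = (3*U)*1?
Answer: -1829167/84000 ≈ -21.776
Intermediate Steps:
u(U) = 3*U
-734*1/((-773 + 1273)*(325 + L(18, 46))) - 2286/u(35) = -734*1/((-773 + 1273)*(325 + 11)) - 2286/(3*35) = -734/(336*500) - 2286/105 = -734/168000 - 2286*1/105 = -734*1/168000 - 762/35 = -367/84000 - 762/35 = -1829167/84000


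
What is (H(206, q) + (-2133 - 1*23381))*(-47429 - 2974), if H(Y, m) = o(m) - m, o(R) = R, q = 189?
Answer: 1285982142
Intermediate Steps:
H(Y, m) = 0 (H(Y, m) = m - m = 0)
(H(206, q) + (-2133 - 1*23381))*(-47429 - 2974) = (0 + (-2133 - 1*23381))*(-47429 - 2974) = (0 + (-2133 - 23381))*(-50403) = (0 - 25514)*(-50403) = -25514*(-50403) = 1285982142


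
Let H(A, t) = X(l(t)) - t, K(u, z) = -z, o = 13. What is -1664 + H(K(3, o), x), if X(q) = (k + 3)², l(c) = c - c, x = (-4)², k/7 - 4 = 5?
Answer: 2676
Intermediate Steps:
k = 63 (k = 28 + 7*5 = 28 + 35 = 63)
x = 16
l(c) = 0
X(q) = 4356 (X(q) = (63 + 3)² = 66² = 4356)
H(A, t) = 4356 - t
-1664 + H(K(3, o), x) = -1664 + (4356 - 1*16) = -1664 + (4356 - 16) = -1664 + 4340 = 2676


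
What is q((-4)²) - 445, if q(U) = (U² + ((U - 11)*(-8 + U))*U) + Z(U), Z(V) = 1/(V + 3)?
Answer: 8570/19 ≈ 451.05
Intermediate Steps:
Z(V) = 1/(3 + V)
q(U) = U² + 1/(3 + U) + U*(-11 + U)*(-8 + U) (q(U) = (U² + ((U - 11)*(-8 + U))*U) + 1/(3 + U) = (U² + ((-11 + U)*(-8 + U))*U) + 1/(3 + U) = (U² + U*(-11 + U)*(-8 + U)) + 1/(3 + U) = U² + 1/(3 + U) + U*(-11 + U)*(-8 + U))
q((-4)²) - 445 = (1 + (-4)²*(3 + (-4)²)*(88 + ((-4)²)² - 18*(-4)²))/(3 + (-4)²) - 445 = (1 + 16*(3 + 16)*(88 + 16² - 18*16))/(3 + 16) - 445 = (1 + 16*19*(88 + 256 - 288))/19 - 445 = (1 + 16*19*56)/19 - 445 = (1 + 17024)/19 - 445 = (1/19)*17025 - 445 = 17025/19 - 445 = 8570/19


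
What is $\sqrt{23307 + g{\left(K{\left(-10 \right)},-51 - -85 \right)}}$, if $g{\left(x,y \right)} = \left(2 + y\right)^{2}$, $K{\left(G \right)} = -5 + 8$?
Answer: $\sqrt{24603} \approx 156.85$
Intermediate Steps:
$K{\left(G \right)} = 3$
$\sqrt{23307 + g{\left(K{\left(-10 \right)},-51 - -85 \right)}} = \sqrt{23307 + \left(2 - -34\right)^{2}} = \sqrt{23307 + \left(2 + \left(-51 + 85\right)\right)^{2}} = \sqrt{23307 + \left(2 + 34\right)^{2}} = \sqrt{23307 + 36^{2}} = \sqrt{23307 + 1296} = \sqrt{24603}$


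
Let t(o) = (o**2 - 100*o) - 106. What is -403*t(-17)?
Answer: -758849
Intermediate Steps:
t(o) = -106 + o**2 - 100*o
-403*t(-17) = -403*(-106 + (-17)**2 - 100*(-17)) = -403*(-106 + 289 + 1700) = -403*1883 = -758849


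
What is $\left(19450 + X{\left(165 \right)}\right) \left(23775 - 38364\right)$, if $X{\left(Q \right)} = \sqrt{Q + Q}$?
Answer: $-283756050 - 14589 \sqrt{330} \approx -2.8402 \cdot 10^{8}$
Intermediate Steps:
$X{\left(Q \right)} = \sqrt{2} \sqrt{Q}$ ($X{\left(Q \right)} = \sqrt{2 Q} = \sqrt{2} \sqrt{Q}$)
$\left(19450 + X{\left(165 \right)}\right) \left(23775 - 38364\right) = \left(19450 + \sqrt{2} \sqrt{165}\right) \left(23775 - 38364\right) = \left(19450 + \sqrt{330}\right) \left(-14589\right) = -283756050 - 14589 \sqrt{330}$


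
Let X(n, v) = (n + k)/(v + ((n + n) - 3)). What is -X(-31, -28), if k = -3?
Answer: -34/93 ≈ -0.36559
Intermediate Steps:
X(n, v) = (-3 + n)/(-3 + v + 2*n) (X(n, v) = (n - 3)/(v + ((n + n) - 3)) = (-3 + n)/(v + (2*n - 3)) = (-3 + n)/(v + (-3 + 2*n)) = (-3 + n)/(-3 + v + 2*n))
-X(-31, -28) = -(-3 - 31)/(-3 - 28 + 2*(-31)) = -(-34)/(-3 - 28 - 62) = -(-34)/(-93) = -(-1)*(-34)/93 = -1*34/93 = -34/93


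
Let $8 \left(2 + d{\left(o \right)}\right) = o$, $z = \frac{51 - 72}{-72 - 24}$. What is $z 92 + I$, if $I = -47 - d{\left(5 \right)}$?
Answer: $- \frac{51}{2} \approx -25.5$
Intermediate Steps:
$z = \frac{7}{32}$ ($z = - \frac{21}{-96} = \left(-21\right) \left(- \frac{1}{96}\right) = \frac{7}{32} \approx 0.21875$)
$d{\left(o \right)} = -2 + \frac{o}{8}$
$I = - \frac{365}{8}$ ($I = -47 - \left(-2 + \frac{1}{8} \cdot 5\right) = -47 - \left(-2 + \frac{5}{8}\right) = -47 - - \frac{11}{8} = -47 + \frac{11}{8} = - \frac{365}{8} \approx -45.625$)
$z 92 + I = \frac{7}{32} \cdot 92 - \frac{365}{8} = \frac{161}{8} - \frac{365}{8} = - \frac{51}{2}$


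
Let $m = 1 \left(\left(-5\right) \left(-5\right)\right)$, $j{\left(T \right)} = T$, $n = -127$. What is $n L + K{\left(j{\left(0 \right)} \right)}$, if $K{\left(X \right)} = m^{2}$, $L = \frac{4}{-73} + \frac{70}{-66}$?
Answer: $\frac{1846874}{2409} \approx 766.66$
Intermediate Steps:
$m = 25$ ($m = 1 \cdot 25 = 25$)
$L = - \frac{2687}{2409}$ ($L = 4 \left(- \frac{1}{73}\right) + 70 \left(- \frac{1}{66}\right) = - \frac{4}{73} - \frac{35}{33} = - \frac{2687}{2409} \approx -1.1154$)
$K{\left(X \right)} = 625$ ($K{\left(X \right)} = 25^{2} = 625$)
$n L + K{\left(j{\left(0 \right)} \right)} = \left(-127\right) \left(- \frac{2687}{2409}\right) + 625 = \frac{341249}{2409} + 625 = \frac{1846874}{2409}$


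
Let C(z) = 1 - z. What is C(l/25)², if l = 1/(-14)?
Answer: 123201/122500 ≈ 1.0057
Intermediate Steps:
l = -1/14 ≈ -0.071429
C(l/25)² = (1 - (-1)/(14*25))² = (1 - 1*(-1/350))² = (1 + 1/350)² = (351/350)² = 123201/122500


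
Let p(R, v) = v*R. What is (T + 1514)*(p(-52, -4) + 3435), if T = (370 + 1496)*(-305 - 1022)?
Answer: -9015215524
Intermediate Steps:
T = -2476182 (T = 1866*(-1327) = -2476182)
p(R, v) = R*v
(T + 1514)*(p(-52, -4) + 3435) = (-2476182 + 1514)*(-52*(-4) + 3435) = -2474668*(208 + 3435) = -2474668*3643 = -9015215524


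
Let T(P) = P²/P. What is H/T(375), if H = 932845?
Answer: 186569/75 ≈ 2487.6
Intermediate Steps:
T(P) = P
H/T(375) = 932845/375 = 932845*(1/375) = 186569/75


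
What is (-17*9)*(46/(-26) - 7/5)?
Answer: 31518/65 ≈ 484.89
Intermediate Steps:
(-17*9)*(46/(-26) - 7/5) = -153*(46*(-1/26) - 7*⅕) = -153*(-23/13 - 7/5) = -153*(-206/65) = 31518/65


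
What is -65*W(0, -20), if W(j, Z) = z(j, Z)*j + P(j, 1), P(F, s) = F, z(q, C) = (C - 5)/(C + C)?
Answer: 0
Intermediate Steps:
z(q, C) = (-5 + C)/(2*C) (z(q, C) = (-5 + C)/((2*C)) = (-5 + C)*(1/(2*C)) = (-5 + C)/(2*C))
W(j, Z) = j + j*(-5 + Z)/(2*Z) (W(j, Z) = ((-5 + Z)/(2*Z))*j + j = j*(-5 + Z)/(2*Z) + j = j + j*(-5 + Z)/(2*Z))
-65*W(0, -20) = -65*0*(-5 + 3*(-20))/(2*(-20)) = -65*0*(-1)*(-5 - 60)/(2*20) = -65*0*(-1)*(-65)/(2*20) = -65*0 = 0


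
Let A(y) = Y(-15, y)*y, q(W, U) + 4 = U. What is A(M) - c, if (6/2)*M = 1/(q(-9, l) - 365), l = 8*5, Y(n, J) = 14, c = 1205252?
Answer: -169940534/141 ≈ -1.2053e+6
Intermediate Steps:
l = 40
q(W, U) = -4 + U
M = -1/987 (M = 1/(3*((-4 + 40) - 365)) = 1/(3*(36 - 365)) = (⅓)/(-329) = (⅓)*(-1/329) = -1/987 ≈ -0.0010132)
A(y) = 14*y
A(M) - c = 14*(-1/987) - 1*1205252 = -2/141 - 1205252 = -169940534/141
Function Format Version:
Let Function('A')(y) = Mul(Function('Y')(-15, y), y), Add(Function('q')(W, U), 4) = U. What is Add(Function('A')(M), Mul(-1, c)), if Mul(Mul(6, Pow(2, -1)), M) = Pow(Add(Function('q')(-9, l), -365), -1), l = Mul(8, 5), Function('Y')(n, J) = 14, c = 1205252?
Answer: Rational(-169940534, 141) ≈ -1.2053e+6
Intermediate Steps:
l = 40
Function('q')(W, U) = Add(-4, U)
M = Rational(-1, 987) (M = Mul(Rational(1, 3), Pow(Add(Add(-4, 40), -365), -1)) = Mul(Rational(1, 3), Pow(Add(36, -365), -1)) = Mul(Rational(1, 3), Pow(-329, -1)) = Mul(Rational(1, 3), Rational(-1, 329)) = Rational(-1, 987) ≈ -0.0010132)
Function('A')(y) = Mul(14, y)
Add(Function('A')(M), Mul(-1, c)) = Add(Mul(14, Rational(-1, 987)), Mul(-1, 1205252)) = Add(Rational(-2, 141), -1205252) = Rational(-169940534, 141)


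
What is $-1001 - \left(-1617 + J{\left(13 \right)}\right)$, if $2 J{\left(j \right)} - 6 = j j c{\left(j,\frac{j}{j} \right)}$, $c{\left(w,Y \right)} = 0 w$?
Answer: $613$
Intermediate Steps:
$c{\left(w,Y \right)} = 0$
$J{\left(j \right)} = 3$ ($J{\left(j \right)} = 3 + \frac{j j 0}{2} = 3 + \frac{j^{2} \cdot 0}{2} = 3 + \frac{1}{2} \cdot 0 = 3 + 0 = 3$)
$-1001 - \left(-1617 + J{\left(13 \right)}\right) = -1001 - \left(-1617 + 3\right) = -1001 - -1614 = -1001 + 1614 = 613$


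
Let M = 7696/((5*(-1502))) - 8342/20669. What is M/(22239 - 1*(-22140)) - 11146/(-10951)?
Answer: 38389479478325308/37719045793018755 ≈ 1.0178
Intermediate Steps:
M = -110858522/77612095 (M = 7696/(-7510) - 8342*1/20669 = 7696*(-1/7510) - 8342/20669 = -3848/3755 - 8342/20669 = -110858522/77612095 ≈ -1.4284)
M/(22239 - 1*(-22140)) - 11146/(-10951) = -110858522/(77612095*(22239 - 1*(-22140))) - 11146/(-10951) = -110858522/(77612095*(22239 + 22140)) - 11146*(-1/10951) = -110858522/77612095/44379 + 11146/10951 = -110858522/77612095*1/44379 + 11146/10951 = -110858522/3444347164005 + 11146/10951 = 38389479478325308/37719045793018755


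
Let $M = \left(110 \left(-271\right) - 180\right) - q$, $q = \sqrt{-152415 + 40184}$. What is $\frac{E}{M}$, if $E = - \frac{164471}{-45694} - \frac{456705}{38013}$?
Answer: $\frac{73058849664755}{260403725886169547} - \frac{4872214049 i \sqrt{112231}}{520807451772339094} \approx 0.00028056 - 3.134 \cdot 10^{-6} i$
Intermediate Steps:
$q = i \sqrt{112231}$ ($q = \sqrt{-112231} = i \sqrt{112231} \approx 335.01 i$)
$E = - \frac{4872214049}{578988674}$ ($E = \left(-164471\right) \left(- \frac{1}{45694}\right) - \frac{152235}{12671} = \frac{164471}{45694} - \frac{152235}{12671} = - \frac{4872214049}{578988674} \approx -8.415$)
$M = -29990 - i \sqrt{112231}$ ($M = \left(110 \left(-271\right) - 180\right) - i \sqrt{112231} = \left(-29810 - 180\right) - i \sqrt{112231} = -29990 - i \sqrt{112231} \approx -29990.0 - 335.01 i$)
$\frac{E}{M} = - \frac{4872214049}{578988674 \left(-29990 - i \sqrt{112231}\right)}$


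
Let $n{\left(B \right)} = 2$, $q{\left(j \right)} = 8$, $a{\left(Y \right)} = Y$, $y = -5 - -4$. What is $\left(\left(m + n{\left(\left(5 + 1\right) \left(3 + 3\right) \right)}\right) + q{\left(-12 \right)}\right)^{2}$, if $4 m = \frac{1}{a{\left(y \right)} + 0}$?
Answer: $\frac{1521}{16} \approx 95.063$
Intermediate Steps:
$y = -1$ ($y = -5 + 4 = -1$)
$m = - \frac{1}{4}$ ($m = \frac{1}{4 \left(-1 + 0\right)} = \frac{1}{4 \left(-1\right)} = \frac{1}{4} \left(-1\right) = - \frac{1}{4} \approx -0.25$)
$\left(\left(m + n{\left(\left(5 + 1\right) \left(3 + 3\right) \right)}\right) + q{\left(-12 \right)}\right)^{2} = \left(\left(- \frac{1}{4} + 2\right) + 8\right)^{2} = \left(\frac{7}{4} + 8\right)^{2} = \left(\frac{39}{4}\right)^{2} = \frac{1521}{16}$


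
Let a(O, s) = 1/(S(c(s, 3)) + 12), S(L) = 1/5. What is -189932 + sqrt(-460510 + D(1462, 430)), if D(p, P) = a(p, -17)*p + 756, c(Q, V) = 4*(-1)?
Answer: -189932 + 2*I*sqrt(427574681)/61 ≈ -1.8993e+5 + 677.96*I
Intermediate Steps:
c(Q, V) = -4
S(L) = 1/5
a(O, s) = 5/61 (a(O, s) = 1/(1/5 + 12) = 1/(61/5) = 5/61)
D(p, P) = 756 + 5*p/61 (D(p, P) = 5*p/61 + 756 = 756 + 5*p/61)
-189932 + sqrt(-460510 + D(1462, 430)) = -189932 + sqrt(-460510 + (756 + (5/61)*1462)) = -189932 + sqrt(-460510 + (756 + 7310/61)) = -189932 + sqrt(-460510 + 53426/61) = -189932 + sqrt(-28037684/61) = -189932 + 2*I*sqrt(427574681)/61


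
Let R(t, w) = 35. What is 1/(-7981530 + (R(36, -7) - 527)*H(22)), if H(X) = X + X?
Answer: -1/8003178 ≈ -1.2495e-7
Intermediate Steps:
H(X) = 2*X
1/(-7981530 + (R(36, -7) - 527)*H(22)) = 1/(-7981530 + (35 - 527)*(2*22)) = 1/(-7981530 - 492*44) = 1/(-7981530 - 21648) = 1/(-8003178) = -1/8003178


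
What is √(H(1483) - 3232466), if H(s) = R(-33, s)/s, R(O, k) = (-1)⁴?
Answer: 7*I*√145084222759/1483 ≈ 1797.9*I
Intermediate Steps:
R(O, k) = 1
H(s) = 1/s
√(H(1483) - 3232466) = √(1/1483 - 3232466) = √(-4793747077/1483) = 7*I*√145084222759/1483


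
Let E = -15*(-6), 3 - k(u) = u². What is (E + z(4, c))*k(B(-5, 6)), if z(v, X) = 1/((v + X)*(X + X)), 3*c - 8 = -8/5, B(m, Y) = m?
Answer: -5831595/2944 ≈ -1980.8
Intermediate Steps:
k(u) = 3 - u²
c = 32/15 (c = 8/3 + (-8/5)/3 = 8/3 + (-8*⅕)/3 = 8/3 + (⅓)*(-8/5) = 8/3 - 8/15 = 32/15 ≈ 2.1333)
E = 90
z(v, X) = 1/(2*X*(X + v)) (z(v, X) = 1/((X + v)*(2*X)) = 1/(2*X*(X + v)))
(E + z(4, c))*k(B(-5, 6)) = (90 + 1/(2*(32/15)*(32/15 + 4)))*(3 - 1*(-5)²) = (90 + (½)*(15/32)/(92/15))*(3 - 1*25) = (90 + (½)*(15/32)*(15/92))*(3 - 25) = (90 + 225/5888)*(-22) = (530145/5888)*(-22) = -5831595/2944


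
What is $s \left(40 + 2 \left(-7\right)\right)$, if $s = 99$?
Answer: $2574$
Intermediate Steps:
$s \left(40 + 2 \left(-7\right)\right) = 99 \left(40 + 2 \left(-7\right)\right) = 99 \left(40 - 14\right) = 99 \cdot 26 = 2574$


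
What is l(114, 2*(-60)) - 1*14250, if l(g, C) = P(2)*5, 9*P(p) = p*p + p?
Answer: -42740/3 ≈ -14247.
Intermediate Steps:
P(p) = p/9 + p²/9 (P(p) = (p*p + p)/9 = (p² + p)/9 = (p + p²)/9 = p/9 + p²/9)
l(g, C) = 10/3 (l(g, C) = ((⅑)*2*(1 + 2))*5 = ((⅑)*2*3)*5 = (⅔)*5 = 10/3)
l(114, 2*(-60)) - 1*14250 = 10/3 - 1*14250 = 10/3 - 14250 = -42740/3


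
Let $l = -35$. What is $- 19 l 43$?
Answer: $28595$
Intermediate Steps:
$- 19 l 43 = \left(-19\right) \left(-35\right) 43 = 665 \cdot 43 = 28595$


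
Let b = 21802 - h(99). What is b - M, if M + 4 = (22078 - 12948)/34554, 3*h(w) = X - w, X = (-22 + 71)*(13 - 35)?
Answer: 127838680/5759 ≈ 22198.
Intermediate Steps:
X = -1078 (X = 49*(-22) = -1078)
h(w) = -1078/3 - w/3 (h(w) = (-1078 - w)/3 = -1078/3 - w/3)
b = 66583/3 (b = 21802 - (-1078/3 - ⅓*99) = 21802 - (-1078/3 - 33) = 21802 - 1*(-1177/3) = 21802 + 1177/3 = 66583/3 ≈ 22194.)
M = -64543/17277 (M = -4 + (22078 - 12948)/34554 = -4 + 9130*(1/34554) = -4 + 4565/17277 = -64543/17277 ≈ -3.7358)
b - M = 66583/3 - 1*(-64543/17277) = 66583/3 + 64543/17277 = 127838680/5759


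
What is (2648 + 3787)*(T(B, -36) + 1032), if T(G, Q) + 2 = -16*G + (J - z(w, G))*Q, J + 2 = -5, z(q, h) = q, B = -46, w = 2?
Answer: 13449150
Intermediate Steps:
J = -7 (J = -2 - 5 = -7)
T(G, Q) = -2 - 16*G - 9*Q (T(G, Q) = -2 + (-16*G + (-7 - 1*2)*Q) = -2 + (-16*G + (-7 - 2)*Q) = -2 + (-16*G - 9*Q) = -2 - 16*G - 9*Q)
(2648 + 3787)*(T(B, -36) + 1032) = (2648 + 3787)*((-2 - 16*(-46) - 9*(-36)) + 1032) = 6435*((-2 + 736 + 324) + 1032) = 6435*(1058 + 1032) = 6435*2090 = 13449150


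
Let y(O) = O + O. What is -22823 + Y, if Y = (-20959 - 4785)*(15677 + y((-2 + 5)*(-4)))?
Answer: -402993655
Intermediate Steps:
y(O) = 2*O
Y = -402970832 (Y = (-20959 - 4785)*(15677 + 2*((-2 + 5)*(-4))) = -25744*(15677 + 2*(3*(-4))) = -25744*(15677 + 2*(-12)) = -25744*(15677 - 24) = -25744*15653 = -402970832)
-22823 + Y = -22823 - 402970832 = -402993655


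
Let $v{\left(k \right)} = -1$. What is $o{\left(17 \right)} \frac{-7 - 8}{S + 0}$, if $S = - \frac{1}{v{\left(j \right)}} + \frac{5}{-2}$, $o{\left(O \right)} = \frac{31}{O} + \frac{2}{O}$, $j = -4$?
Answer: $\frac{330}{17} \approx 19.412$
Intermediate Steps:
$o{\left(O \right)} = \frac{33}{O}$
$S = - \frac{3}{2}$ ($S = - \frac{1}{-1} + \frac{5}{-2} = \left(-1\right) \left(-1\right) + 5 \left(- \frac{1}{2}\right) = 1 - \frac{5}{2} = - \frac{3}{2} \approx -1.5$)
$o{\left(17 \right)} \frac{-7 - 8}{S + 0} = \frac{33}{17} \frac{-7 - 8}{- \frac{3}{2} + 0} = 33 \cdot \frac{1}{17} \left(- \frac{15}{- \frac{3}{2}}\right) = \frac{33 \left(\left(-15\right) \left(- \frac{2}{3}\right)\right)}{17} = \frac{33}{17} \cdot 10 = \frac{330}{17}$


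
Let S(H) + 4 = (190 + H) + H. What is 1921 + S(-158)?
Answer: 1791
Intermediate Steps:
S(H) = 186 + 2*H (S(H) = -4 + ((190 + H) + H) = -4 + (190 + 2*H) = 186 + 2*H)
1921 + S(-158) = 1921 + (186 + 2*(-158)) = 1921 + (186 - 316) = 1921 - 130 = 1791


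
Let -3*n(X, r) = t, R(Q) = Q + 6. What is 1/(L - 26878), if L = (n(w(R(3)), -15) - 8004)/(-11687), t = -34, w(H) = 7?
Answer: -35061/942345580 ≈ -3.7206e-5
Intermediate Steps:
R(Q) = 6 + Q
n(X, r) = 34/3 (n(X, r) = -⅓*(-34) = 34/3)
L = 23978/35061 (L = (34/3 - 8004)/(-11687) = -23978/3*(-1/11687) = 23978/35061 ≈ 0.68389)
1/(L - 26878) = 1/(23978/35061 - 26878) = 1/(-942345580/35061) = -35061/942345580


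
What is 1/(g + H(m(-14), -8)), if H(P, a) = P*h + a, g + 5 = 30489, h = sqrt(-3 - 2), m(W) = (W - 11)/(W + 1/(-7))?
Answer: 298695276/9103037384501 - 17325*I*sqrt(5)/9103037384501 ≈ 3.2813e-5 - 4.2557e-9*I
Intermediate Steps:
m(W) = (-11 + W)/(-1/7 + W) (m(W) = (-11 + W)/(W - 1/7) = (-11 + W)/(-1/7 + W))
h = I*sqrt(5) (h = sqrt(-5) = I*sqrt(5) ≈ 2.2361*I)
g = 30484 (g = -5 + 30489 = 30484)
H(P, a) = a + I*P*sqrt(5) (H(P, a) = P*(I*sqrt(5)) + a = I*P*sqrt(5) + a = a + I*P*sqrt(5))
1/(g + H(m(-14), -8)) = 1/(30484 + (-8 + I*(7*(-11 - 14)/(-1 + 7*(-14)))*sqrt(5))) = 1/(30484 + (-8 + I*(7*(-25)/(-1 - 98))*sqrt(5))) = 1/(30484 + (-8 + I*(7*(-25)/(-99))*sqrt(5))) = 1/(30484 + (-8 + I*(7*(-1/99)*(-25))*sqrt(5))) = 1/(30484 + (-8 + I*(175/99)*sqrt(5))) = 1/(30484 + (-8 + 175*I*sqrt(5)/99)) = 1/(30476 + 175*I*sqrt(5)/99)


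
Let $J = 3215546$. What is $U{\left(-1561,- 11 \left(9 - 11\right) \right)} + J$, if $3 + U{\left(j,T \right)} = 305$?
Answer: $3215848$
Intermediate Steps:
$U{\left(j,T \right)} = 302$ ($U{\left(j,T \right)} = -3 + 305 = 302$)
$U{\left(-1561,- 11 \left(9 - 11\right) \right)} + J = 302 + 3215546 = 3215848$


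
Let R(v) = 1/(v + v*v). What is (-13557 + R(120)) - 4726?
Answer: -265469159/14520 ≈ -18283.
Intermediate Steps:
R(v) = 1/(v + v²)
(-13557 + R(120)) - 4726 = (-13557 + 1/(120*(1 + 120))) - 4726 = (-13557 + (1/120)/121) - 4726 = (-13557 + (1/120)*(1/121)) - 4726 = (-13557 + 1/14520) - 4726 = -196847639/14520 - 4726 = -265469159/14520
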